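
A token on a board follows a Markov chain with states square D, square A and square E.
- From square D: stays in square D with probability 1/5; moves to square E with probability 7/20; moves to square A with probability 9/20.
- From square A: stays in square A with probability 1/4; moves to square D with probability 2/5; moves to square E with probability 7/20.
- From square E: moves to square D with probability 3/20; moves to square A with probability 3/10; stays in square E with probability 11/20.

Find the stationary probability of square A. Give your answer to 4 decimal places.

0.3203

Let the stationary distribution be π with π = πP and π_1 + π_2 + π_3 = 1.
π_1 = 0.2·π_1 + 0.4·π_2 + 0.15·π_3
π_2 = 0.45·π_1 + 0.25·π_2 + 0.3·π_3
Solving with the normalization constraint gives π = (0.2422, 0.3203, 0.4375).
So the stationary probability of square A is 0.3203.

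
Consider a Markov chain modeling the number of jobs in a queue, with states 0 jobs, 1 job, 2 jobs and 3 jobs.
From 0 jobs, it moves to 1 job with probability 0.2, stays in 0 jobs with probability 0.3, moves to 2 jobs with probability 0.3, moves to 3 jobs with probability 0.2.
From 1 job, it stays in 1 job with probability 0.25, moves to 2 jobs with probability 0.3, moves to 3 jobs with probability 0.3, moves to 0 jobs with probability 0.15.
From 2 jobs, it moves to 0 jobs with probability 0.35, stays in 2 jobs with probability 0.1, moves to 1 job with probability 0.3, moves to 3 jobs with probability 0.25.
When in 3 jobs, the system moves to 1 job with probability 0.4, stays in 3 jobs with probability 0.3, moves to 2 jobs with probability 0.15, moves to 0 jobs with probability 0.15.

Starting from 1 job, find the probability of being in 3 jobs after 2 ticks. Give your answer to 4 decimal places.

Propagate the distribution vector 2 ticks from 1 job.
After 0 ticks: (0.0000, 1.0000, 0.0000, 0.0000)
After 1 tick: (0.1500, 0.2500, 0.3000, 0.3000)
After 2 ticks: (0.2325, 0.3025, 0.1950, 0.2700)
P(in 3 jobs after 2 ticks) = 0.2700

0.2700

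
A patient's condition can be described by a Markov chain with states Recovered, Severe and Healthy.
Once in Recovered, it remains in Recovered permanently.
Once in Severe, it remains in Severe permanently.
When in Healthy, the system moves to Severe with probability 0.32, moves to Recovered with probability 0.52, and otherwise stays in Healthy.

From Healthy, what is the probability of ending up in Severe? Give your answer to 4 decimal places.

Let h(s) be the probability of absorption at Severe starting from transient state s. Then h(Severe) = 1 and h(Recovered) = 0. By first-step analysis:
h(Healthy) = 0.52·0 + 0.32·1 + 0.16·h(Healthy)
Solving: h(Healthy) = 0.3810.
Starting from Healthy, the probability is 0.3810.

0.3810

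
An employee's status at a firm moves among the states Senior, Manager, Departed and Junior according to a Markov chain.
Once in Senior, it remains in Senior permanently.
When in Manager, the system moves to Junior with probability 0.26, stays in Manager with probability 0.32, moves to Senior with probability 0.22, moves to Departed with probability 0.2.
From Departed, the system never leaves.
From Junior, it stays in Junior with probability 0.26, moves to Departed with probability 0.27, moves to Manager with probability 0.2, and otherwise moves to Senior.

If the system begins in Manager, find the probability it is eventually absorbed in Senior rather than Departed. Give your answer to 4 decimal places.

Let h(s) be the probability of absorption at Senior starting from transient state s. Then h(Senior) = 1 and h(Departed) = 0. By first-step analysis:
h(Manager) = 0.22·1 + 0.32·h(Manager) + 0.2·0 + 0.26·h(Junior)
h(Junior) = 0.27·1 + 0.2·h(Manager) + 0.27·0 + 0.26·h(Junior)
Solving: h(Manager) = 0.5164, h(Junior) = 0.5044.
Starting from Manager, the probability is 0.5164.

0.5164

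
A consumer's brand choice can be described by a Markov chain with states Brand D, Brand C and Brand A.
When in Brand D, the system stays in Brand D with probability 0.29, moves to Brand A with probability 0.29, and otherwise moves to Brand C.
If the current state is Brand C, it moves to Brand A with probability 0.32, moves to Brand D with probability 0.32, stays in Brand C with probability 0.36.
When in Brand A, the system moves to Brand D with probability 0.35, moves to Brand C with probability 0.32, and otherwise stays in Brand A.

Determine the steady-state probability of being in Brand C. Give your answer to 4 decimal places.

Let the stationary distribution be π with π = πP and π_1 + π_2 + π_3 = 1.
π_1 = 0.29·π_1 + 0.32·π_2 + 0.35·π_3
π_2 = 0.42·π_1 + 0.36·π_2 + 0.32·π_3
Solving with the normalization constraint gives π = (0.3198, 0.3666, 0.3135).
So the stationary probability of Brand C is 0.3666.

0.3666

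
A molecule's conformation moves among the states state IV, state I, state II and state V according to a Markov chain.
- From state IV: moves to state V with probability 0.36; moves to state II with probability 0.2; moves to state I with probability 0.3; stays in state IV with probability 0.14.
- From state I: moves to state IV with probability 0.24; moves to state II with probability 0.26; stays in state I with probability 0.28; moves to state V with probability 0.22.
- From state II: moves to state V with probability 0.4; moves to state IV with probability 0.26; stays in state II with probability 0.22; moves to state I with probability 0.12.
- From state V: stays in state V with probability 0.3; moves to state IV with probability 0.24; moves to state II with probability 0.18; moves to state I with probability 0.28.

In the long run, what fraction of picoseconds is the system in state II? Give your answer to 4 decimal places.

Let the stationary distribution be π with π = πP and π_1 + π_2 + π_3 + π_4 = 1.
π_1 = 0.14·π_1 + 0.24·π_2 + 0.26·π_3 + 0.24·π_4
π_2 = 0.3·π_1 + 0.28·π_2 + 0.12·π_3 + 0.28·π_4
π_3 = 0.2·π_1 + 0.26·π_2 + 0.22·π_3 + 0.18·π_4
Solving with the normalization constraint gives π = (0.2221, 0.2504, 0.2130, 0.3146).
So the stationary probability of state II is 0.2130.

0.2130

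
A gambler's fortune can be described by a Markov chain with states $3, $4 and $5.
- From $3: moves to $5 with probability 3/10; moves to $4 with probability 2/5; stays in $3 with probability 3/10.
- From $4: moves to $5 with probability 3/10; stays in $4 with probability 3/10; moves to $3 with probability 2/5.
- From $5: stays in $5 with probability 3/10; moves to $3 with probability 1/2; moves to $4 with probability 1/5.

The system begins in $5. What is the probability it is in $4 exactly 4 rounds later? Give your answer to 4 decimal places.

0.3092

Propagate the distribution vector 4 rounds from $5.
After 0 rounds: (0.0000, 0.0000, 1.0000)
After 1 round: (0.5000, 0.2000, 0.3000)
After 2 rounds: (0.3800, 0.3200, 0.3000)
After 3 rounds: (0.3920, 0.3080, 0.3000)
After 4 rounds: (0.3908, 0.3092, 0.3000)
P(in $4 after 4 rounds) = 0.3092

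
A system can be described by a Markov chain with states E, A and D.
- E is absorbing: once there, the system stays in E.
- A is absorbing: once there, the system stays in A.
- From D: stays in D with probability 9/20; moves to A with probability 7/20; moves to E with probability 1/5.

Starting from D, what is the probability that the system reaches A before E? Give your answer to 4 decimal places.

Let h(s) be the probability of absorption at A starting from transient state s. Then h(A) = 1 and h(E) = 0. By first-step analysis:
h(D) = 0.2·0 + 0.35·1 + 0.45·h(D)
Solving: h(D) = 0.6364.
Starting from D, the probability is 0.6364.

0.6364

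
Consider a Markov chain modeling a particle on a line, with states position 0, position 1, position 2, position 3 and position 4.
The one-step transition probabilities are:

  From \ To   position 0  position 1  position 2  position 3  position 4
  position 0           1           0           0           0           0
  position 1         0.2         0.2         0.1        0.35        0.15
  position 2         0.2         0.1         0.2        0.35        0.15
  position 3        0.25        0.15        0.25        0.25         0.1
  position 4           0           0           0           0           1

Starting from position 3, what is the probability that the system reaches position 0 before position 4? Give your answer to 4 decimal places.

0.6623

Let h(s) be the probability of absorption at position 0 starting from transient state s. Then h(position 0) = 1 and h(position 4) = 0. By first-step analysis:
h(position 1) = 0.2·1 + 0.2·h(position 1) + 0.1·h(position 2) + 0.35·h(position 3) + 0.15·0
h(position 2) = 0.2·1 + 0.1·h(position 1) + 0.2·h(position 2) + 0.35·h(position 3) + 0.15·0
h(position 3) = 0.25·1 + 0.15·h(position 1) + 0.25·h(position 2) + 0.25·h(position 3) + 0.1·0
Solving: h(position 1) = 0.6169, h(position 2) = 0.6169, h(position 3) = 0.6623.
Starting from position 3, the probability is 0.6623.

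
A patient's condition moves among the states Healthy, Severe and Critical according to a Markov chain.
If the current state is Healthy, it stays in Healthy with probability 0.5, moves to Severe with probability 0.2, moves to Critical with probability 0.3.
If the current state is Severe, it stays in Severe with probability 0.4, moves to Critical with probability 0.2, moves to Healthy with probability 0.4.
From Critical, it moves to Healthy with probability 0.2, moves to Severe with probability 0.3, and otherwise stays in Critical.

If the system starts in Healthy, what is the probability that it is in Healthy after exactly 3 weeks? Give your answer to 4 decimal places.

Propagate the distribution vector 3 weeks from Healthy.
After 0 weeks: (1.0000, 0.0000, 0.0000)
After 1 week: (0.5000, 0.2000, 0.3000)
After 2 weeks: (0.3900, 0.2700, 0.3400)
After 3 weeks: (0.3710, 0.2880, 0.3410)
P(in Healthy after 3 weeks) = 0.3710

0.3710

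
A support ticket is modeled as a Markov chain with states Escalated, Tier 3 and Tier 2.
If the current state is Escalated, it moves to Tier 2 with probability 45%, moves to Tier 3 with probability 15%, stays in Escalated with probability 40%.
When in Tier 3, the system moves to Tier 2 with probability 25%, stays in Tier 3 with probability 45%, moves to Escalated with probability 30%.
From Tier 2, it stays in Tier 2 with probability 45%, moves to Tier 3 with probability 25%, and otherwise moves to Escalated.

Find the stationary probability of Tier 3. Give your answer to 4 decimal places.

0.2708

Let the stationary distribution be π with π = πP and π_1 + π_2 + π_3 = 1.
π_1 = 0.4·π_1 + 0.3·π_2 + 0.3·π_3
π_2 = 0.15·π_1 + 0.45·π_2 + 0.25·π_3
Solving with the normalization constraint gives π = (0.3333, 0.2708, 0.3958).
So the stationary probability of Tier 3 is 0.2708.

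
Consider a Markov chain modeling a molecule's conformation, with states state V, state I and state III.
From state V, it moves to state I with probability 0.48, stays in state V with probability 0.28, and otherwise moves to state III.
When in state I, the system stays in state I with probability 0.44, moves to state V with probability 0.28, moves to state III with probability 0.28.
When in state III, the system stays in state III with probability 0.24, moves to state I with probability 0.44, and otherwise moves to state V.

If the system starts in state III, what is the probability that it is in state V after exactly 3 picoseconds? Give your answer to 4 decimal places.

0.2903

Propagate the distribution vector 3 picoseconds from state III.
After 0 picoseconds: (0.0000, 0.0000, 1.0000)
After 1 picosecond: (0.3200, 0.4400, 0.2400)
After 2 picoseconds: (0.2896, 0.4528, 0.2576)
After 3 picoseconds: (0.2903, 0.4516, 0.2581)
P(in state V after 3 picoseconds) = 0.2903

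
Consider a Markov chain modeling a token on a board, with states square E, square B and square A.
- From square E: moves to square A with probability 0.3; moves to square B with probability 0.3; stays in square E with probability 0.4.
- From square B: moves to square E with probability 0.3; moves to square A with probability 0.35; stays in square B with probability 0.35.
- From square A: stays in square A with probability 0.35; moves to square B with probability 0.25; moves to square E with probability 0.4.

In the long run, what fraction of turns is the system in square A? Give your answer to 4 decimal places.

Let the stationary distribution be π with π = πP and π_1 + π_2 + π_3 = 1.
π_1 = 0.4·π_1 + 0.3·π_2 + 0.4·π_3
π_2 = 0.3·π_1 + 0.35·π_2 + 0.25·π_3
Solving with the normalization constraint gives π = (0.3702, 0.2983, 0.3315).
So the stationary probability of square A is 0.3315.

0.3315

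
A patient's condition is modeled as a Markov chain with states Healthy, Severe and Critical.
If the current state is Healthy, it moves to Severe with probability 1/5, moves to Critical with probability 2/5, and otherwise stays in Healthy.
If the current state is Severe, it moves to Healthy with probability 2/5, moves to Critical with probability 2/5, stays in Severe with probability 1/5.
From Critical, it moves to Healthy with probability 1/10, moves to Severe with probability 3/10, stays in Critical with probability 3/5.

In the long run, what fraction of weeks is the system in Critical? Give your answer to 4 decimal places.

Let the stationary distribution be π with π = πP and π_1 + π_2 + π_3 = 1.
π_1 = 0.4·π_1 + 0.4·π_2 + 0.1·π_3
π_2 = 0.2·π_1 + 0.2·π_2 + 0.3·π_3
Solving with the normalization constraint gives π = (0.2500, 0.2500, 0.5000).
So the stationary probability of Critical is 0.5000.

0.5000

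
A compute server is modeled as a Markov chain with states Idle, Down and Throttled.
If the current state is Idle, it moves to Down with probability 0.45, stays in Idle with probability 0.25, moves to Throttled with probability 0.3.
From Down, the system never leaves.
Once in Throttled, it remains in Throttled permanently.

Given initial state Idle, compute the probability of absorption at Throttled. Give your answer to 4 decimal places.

Let h(s) be the probability of absorption at Throttled starting from transient state s. Then h(Throttled) = 1 and h(Down) = 0. By first-step analysis:
h(Idle) = 0.25·h(Idle) + 0.45·0 + 0.3·1
Solving: h(Idle) = 0.4000.
Starting from Idle, the probability is 0.4000.

0.4000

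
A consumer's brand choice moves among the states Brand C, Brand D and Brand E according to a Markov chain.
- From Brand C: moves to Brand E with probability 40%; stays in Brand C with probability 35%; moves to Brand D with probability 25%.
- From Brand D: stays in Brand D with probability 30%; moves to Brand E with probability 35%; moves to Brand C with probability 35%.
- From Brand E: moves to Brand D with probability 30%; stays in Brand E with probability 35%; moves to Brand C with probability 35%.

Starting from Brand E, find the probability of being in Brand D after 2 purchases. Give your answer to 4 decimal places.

Sum over the intermediate state after 1 purchase:
P = P(Brand E→Brand C)·P(Brand C→Brand D) + P(Brand E→Brand D)·P(Brand D→Brand D) + P(Brand E→Brand E)·P(Brand E→Brand D)
  = 0.35×0.25 + 0.3×0.3 + 0.35×0.3
  = 0.0875 + 0.0900 + 0.1050 = 0.2825

0.2825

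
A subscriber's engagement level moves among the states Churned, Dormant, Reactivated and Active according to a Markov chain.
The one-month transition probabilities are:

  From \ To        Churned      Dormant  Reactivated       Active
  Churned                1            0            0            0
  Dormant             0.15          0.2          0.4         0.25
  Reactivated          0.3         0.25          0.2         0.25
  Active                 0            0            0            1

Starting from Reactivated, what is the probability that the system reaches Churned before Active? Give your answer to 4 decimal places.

0.5139

Let h(s) be the probability of absorption at Churned starting from transient state s. Then h(Churned) = 1 and h(Active) = 0. By first-step analysis:
h(Dormant) = 0.15·1 + 0.2·h(Dormant) + 0.4·h(Reactivated) + 0.25·0
h(Reactivated) = 0.3·1 + 0.25·h(Dormant) + 0.2·h(Reactivated) + 0.25·0
Solving: h(Dormant) = 0.4444, h(Reactivated) = 0.5139.
Starting from Reactivated, the probability is 0.5139.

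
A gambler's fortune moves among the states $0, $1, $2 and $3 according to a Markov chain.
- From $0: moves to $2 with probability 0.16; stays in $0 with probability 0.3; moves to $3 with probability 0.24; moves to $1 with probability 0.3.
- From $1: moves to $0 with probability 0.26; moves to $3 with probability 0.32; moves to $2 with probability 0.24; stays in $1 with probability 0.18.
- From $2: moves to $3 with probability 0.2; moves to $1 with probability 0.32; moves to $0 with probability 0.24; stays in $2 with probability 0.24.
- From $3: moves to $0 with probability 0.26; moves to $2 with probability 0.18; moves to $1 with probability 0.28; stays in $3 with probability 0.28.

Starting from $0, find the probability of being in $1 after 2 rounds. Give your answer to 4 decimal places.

0.2624

Propagate the distribution vector 2 rounds from $0.
After 0 rounds: (1.0000, 0.0000, 0.0000, 0.0000)
After 1 round: (0.3000, 0.3000, 0.1600, 0.2400)
After 2 rounds: (0.2688, 0.2624, 0.2016, 0.2672)
P(in $1 after 2 rounds) = 0.2624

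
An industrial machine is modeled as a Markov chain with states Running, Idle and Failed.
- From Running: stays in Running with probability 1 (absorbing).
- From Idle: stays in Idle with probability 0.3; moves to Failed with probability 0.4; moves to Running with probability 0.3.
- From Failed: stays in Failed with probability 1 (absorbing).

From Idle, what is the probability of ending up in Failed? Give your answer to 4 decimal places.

0.5714

Let h(s) be the probability of absorption at Failed starting from transient state s. Then h(Failed) = 1 and h(Running) = 0. By first-step analysis:
h(Idle) = 0.3·0 + 0.3·h(Idle) + 0.4·1
Solving: h(Idle) = 0.5714.
Starting from Idle, the probability is 0.5714.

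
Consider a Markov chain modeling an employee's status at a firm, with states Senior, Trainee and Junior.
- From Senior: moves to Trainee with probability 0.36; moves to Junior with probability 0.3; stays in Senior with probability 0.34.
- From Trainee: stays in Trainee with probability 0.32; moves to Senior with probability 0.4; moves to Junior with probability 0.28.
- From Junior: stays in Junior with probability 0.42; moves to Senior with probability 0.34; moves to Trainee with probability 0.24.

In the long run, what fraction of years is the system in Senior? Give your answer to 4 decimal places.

0.3585

Let the stationary distribution be π with π = πP and π_1 + π_2 + π_3 = 1.
π_1 = 0.34·π_1 + 0.4·π_2 + 0.34·π_3
π_2 = 0.36·π_1 + 0.32·π_2 + 0.24·π_3
Solving with the normalization constraint gives π = (0.3585, 0.3076, 0.3339).
So the stationary probability of Senior is 0.3585.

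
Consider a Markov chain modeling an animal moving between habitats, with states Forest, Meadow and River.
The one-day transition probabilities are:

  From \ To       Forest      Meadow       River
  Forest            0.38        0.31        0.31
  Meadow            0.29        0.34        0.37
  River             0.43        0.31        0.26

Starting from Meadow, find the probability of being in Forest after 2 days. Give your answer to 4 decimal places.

Sum over the intermediate state after 1 day:
P = P(Meadow→Forest)·P(Forest→Forest) + P(Meadow→Meadow)·P(Meadow→Forest) + P(Meadow→River)·P(River→Forest)
  = 0.29×0.38 + 0.34×0.29 + 0.37×0.43
  = 0.1102 + 0.0986 + 0.1591 = 0.3679

0.3679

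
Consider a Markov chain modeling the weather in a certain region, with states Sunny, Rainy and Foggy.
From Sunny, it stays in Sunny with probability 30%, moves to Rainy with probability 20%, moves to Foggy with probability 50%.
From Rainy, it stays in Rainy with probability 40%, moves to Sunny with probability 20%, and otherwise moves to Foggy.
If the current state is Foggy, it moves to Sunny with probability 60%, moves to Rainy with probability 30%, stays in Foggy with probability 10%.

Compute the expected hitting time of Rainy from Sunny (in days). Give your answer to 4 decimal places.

4.2424

Let t(s) be the expected number of days to first reach Rainy from state s, with t(Rainy) = 0. Conditioning on the first day:
t(Sunny) = 1 + 0.3·t(Sunny) + 0.5·t(Foggy)
t(Foggy) = 1 + 0.6·t(Sunny) + 0.1·t(Foggy)
Solving: t(Sunny) = 4.2424, t(Foggy) = 3.9394.
Expected days from Sunny to Rainy: 4.2424.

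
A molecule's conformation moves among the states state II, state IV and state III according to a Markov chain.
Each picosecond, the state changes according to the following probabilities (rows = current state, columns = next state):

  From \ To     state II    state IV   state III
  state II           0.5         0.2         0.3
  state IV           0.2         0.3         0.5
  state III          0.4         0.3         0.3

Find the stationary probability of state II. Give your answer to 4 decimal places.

0.3864

Let the stationary distribution be π with π = πP and π_1 + π_2 + π_3 = 1.
π_1 = 0.5·π_1 + 0.2·π_2 + 0.4·π_3
π_2 = 0.2·π_1 + 0.3·π_2 + 0.3·π_3
Solving with the normalization constraint gives π = (0.3864, 0.2614, 0.3523).
So the stationary probability of state II is 0.3864.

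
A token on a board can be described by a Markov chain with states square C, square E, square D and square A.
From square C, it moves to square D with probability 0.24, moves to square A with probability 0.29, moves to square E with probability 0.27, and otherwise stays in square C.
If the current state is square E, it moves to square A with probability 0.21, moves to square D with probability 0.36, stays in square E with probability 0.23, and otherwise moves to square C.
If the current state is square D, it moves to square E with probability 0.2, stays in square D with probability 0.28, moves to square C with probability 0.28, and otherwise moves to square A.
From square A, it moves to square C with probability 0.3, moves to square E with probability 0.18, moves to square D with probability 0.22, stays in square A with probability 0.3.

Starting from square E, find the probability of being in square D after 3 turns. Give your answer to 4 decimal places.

0.2720

Propagate the distribution vector 3 turns from square E.
After 0 turns: (0.0000, 1.0000, 0.0000, 0.0000)
After 1 turn: (0.2000, 0.2300, 0.3600, 0.2100)
After 2 turns: (0.2498, 0.2167, 0.2778, 0.2557)
After 3 turns: (0.2478, 0.2189, 0.2720, 0.2613)
P(in square D after 3 turns) = 0.2720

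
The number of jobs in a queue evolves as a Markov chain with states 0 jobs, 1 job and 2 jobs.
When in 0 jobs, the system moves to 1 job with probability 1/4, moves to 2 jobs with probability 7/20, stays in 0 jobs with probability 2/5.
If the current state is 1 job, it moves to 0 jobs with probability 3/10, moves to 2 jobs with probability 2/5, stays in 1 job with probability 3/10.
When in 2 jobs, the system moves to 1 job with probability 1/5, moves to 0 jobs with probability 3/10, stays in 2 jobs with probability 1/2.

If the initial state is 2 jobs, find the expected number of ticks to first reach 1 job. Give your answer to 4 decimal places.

Let t(s) be the expected number of ticks to first reach 1 job from state s, with t(1 job) = 0. Conditioning on the first tick:
t(0 jobs) = 1 + 0.4·t(0 jobs) + 0.35·t(2 jobs)
t(2 jobs) = 1 + 0.3·t(0 jobs) + 0.5·t(2 jobs)
Solving: t(0 jobs) = 4.3590, t(2 jobs) = 4.6154.
Expected ticks from 2 jobs to 1 job: 4.6154.

4.6154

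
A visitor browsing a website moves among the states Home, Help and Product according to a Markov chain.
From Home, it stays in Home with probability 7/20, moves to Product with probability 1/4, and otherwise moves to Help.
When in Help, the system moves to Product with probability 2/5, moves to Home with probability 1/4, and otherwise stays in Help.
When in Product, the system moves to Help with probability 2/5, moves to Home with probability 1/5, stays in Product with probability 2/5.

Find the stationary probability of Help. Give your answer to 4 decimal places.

Let the stationary distribution be π with π = πP and π_1 + π_2 + π_3 = 1.
π_1 = 0.35·π_1 + 0.25·π_2 + 0.2·π_3
π_2 = 0.4·π_1 + 0.35·π_2 + 0.4·π_3
Solving with the normalization constraint gives π = (0.2577, 0.3810, 0.3613).
So the stationary probability of Help is 0.3810.

0.3810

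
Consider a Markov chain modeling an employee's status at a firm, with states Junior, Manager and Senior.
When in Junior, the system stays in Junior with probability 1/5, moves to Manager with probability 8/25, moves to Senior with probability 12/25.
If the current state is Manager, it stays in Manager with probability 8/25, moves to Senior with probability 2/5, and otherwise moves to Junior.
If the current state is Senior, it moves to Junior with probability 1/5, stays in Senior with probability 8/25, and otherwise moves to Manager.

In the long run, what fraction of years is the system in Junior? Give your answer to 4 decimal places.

0.2306

Let the stationary distribution be π with π = πP and π_1 + π_2 + π_3 = 1.
π_1 = 0.2·π_1 + 0.28·π_2 + 0.2·π_3
π_2 = 0.32·π_1 + 0.32·π_2 + 0.48·π_3
Solving with the normalization constraint gives π = (0.2306, 0.3820, 0.3874).
So the stationary probability of Junior is 0.2306.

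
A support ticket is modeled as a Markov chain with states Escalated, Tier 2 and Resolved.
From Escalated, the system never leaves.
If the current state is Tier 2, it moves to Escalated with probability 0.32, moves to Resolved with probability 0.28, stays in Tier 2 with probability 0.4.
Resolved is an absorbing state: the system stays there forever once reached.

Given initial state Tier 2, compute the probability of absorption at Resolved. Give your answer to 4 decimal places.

Let h(s) be the probability of absorption at Resolved starting from transient state s. Then h(Resolved) = 1 and h(Escalated) = 0. By first-step analysis:
h(Tier 2) = 0.32·0 + 0.4·h(Tier 2) + 0.28·1
Solving: h(Tier 2) = 0.4667.
Starting from Tier 2, the probability is 0.4667.

0.4667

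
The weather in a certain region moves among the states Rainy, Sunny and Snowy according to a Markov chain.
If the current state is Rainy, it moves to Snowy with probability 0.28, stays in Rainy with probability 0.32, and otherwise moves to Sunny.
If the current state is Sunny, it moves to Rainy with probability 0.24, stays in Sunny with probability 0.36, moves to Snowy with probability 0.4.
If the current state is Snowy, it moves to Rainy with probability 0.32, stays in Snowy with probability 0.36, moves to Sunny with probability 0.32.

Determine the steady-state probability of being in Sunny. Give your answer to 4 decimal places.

0.3576

Let the stationary distribution be π with π = πP and π_1 + π_2 + π_3 = 1.
π_1 = 0.32·π_1 + 0.24·π_2 + 0.32·π_3
π_2 = 0.4·π_1 + 0.36·π_2 + 0.32·π_3
Solving with the normalization constraint gives π = (0.2914, 0.3576, 0.3510).
So the stationary probability of Sunny is 0.3576.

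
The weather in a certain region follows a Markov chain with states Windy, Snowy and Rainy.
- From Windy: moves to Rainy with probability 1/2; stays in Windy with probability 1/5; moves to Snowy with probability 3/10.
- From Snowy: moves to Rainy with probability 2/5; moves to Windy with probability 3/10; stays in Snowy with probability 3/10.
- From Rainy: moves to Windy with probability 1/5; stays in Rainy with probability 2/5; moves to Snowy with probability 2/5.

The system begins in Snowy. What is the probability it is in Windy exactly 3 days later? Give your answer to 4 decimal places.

0.2340

Propagate the distribution vector 3 days from Snowy.
After 0 days: (0.0000, 1.0000, 0.0000)
After 1 day: (0.3000, 0.3000, 0.4000)
After 2 days: (0.2300, 0.3400, 0.4300)
After 3 days: (0.2340, 0.3430, 0.4230)
P(in Windy after 3 days) = 0.2340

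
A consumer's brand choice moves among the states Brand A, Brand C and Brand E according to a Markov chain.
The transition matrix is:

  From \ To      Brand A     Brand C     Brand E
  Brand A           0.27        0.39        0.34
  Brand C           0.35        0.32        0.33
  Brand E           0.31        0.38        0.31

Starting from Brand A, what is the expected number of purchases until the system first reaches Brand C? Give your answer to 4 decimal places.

2.5860

Let t(s) be the expected number of purchases to first reach Brand C from state s, with t(Brand C) = 0. Conditioning on the first purchase:
t(Brand A) = 1 + 0.27·t(Brand A) + 0.34·t(Brand E)
t(Brand E) = 1 + 0.31·t(Brand A) + 0.31·t(Brand E)
Solving: t(Brand A) = 2.5860, t(Brand E) = 2.6111.
Expected purchases from Brand A to Brand C: 2.5860.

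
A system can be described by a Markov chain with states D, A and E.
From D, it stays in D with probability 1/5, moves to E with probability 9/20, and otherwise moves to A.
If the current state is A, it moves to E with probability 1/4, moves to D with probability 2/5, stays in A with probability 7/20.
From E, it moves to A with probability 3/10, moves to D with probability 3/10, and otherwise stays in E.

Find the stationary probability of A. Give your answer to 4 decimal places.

Let the stationary distribution be π with π = πP and π_1 + π_2 + π_3 = 1.
π_1 = 0.2·π_1 + 0.4·π_2 + 0.3·π_3
π_2 = 0.35·π_1 + 0.35·π_2 + 0.3·π_3
Solving with the normalization constraint gives π = (0.3029, 0.3317, 0.3654).
So the stationary probability of A is 0.3317.

0.3317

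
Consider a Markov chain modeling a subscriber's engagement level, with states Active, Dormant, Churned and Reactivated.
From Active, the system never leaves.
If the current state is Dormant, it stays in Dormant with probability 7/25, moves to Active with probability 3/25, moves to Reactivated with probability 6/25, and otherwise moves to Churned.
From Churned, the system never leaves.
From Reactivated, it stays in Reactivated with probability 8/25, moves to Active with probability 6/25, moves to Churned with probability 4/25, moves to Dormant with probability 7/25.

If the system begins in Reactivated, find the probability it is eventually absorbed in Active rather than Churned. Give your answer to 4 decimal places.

0.4886

Let h(s) be the probability of absorption at Active starting from transient state s. Then h(Active) = 1 and h(Churned) = 0. By first-step analysis:
h(Dormant) = 0.12·1 + 0.28·h(Dormant) + 0.36·0 + 0.24·h(Reactivated)
h(Reactivated) = 0.24·1 + 0.28·h(Dormant) + 0.16·0 + 0.32·h(Reactivated)
Solving: h(Dormant) = 0.3295, h(Reactivated) = 0.4886.
Starting from Reactivated, the probability is 0.4886.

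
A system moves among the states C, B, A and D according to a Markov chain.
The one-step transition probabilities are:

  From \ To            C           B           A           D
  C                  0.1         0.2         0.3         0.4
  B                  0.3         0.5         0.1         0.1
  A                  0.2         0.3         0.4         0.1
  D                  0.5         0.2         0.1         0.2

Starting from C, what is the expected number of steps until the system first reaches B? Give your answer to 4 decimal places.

4.3966

Let t(s) be the expected number of steps to first reach B from state s, with t(B) = 0. Conditioning on the first step:
t(C) = 1 + 0.1·t(C) + 0.3·t(A) + 0.4·t(D)
t(A) = 1 + 0.2·t(C) + 0.4·t(A) + 0.1·t(D)
t(D) = 1 + 0.5·t(C) + 0.1·t(A) + 0.2·t(D)
Solving: t(C) = 4.3966, t(A) = 3.8793, t(D) = 4.4828.
Expected steps from C to B: 4.3966.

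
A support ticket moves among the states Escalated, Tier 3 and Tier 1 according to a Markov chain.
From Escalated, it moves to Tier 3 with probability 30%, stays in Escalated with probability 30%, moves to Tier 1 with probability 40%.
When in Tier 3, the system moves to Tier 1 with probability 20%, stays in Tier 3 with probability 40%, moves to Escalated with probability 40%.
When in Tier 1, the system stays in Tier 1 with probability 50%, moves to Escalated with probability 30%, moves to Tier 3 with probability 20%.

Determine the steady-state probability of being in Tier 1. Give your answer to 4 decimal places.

Let the stationary distribution be π with π = πP and π_1 + π_2 + π_3 = 1.
π_1 = 0.3·π_1 + 0.4·π_2 + 0.3·π_3
π_2 = 0.3·π_1 + 0.4·π_2 + 0.2·π_3
Solving with the normalization constraint gives π = (0.3291, 0.2911, 0.3797).
So the stationary probability of Tier 1 is 0.3797.

0.3797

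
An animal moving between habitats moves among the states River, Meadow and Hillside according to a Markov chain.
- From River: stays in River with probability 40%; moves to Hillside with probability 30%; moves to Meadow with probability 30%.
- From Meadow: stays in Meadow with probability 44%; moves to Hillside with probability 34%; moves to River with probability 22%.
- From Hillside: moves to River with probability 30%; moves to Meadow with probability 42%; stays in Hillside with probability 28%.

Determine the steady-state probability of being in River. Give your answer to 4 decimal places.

Let the stationary distribution be π with π = πP and π_1 + π_2 + π_3 = 1.
π_1 = 0.4·π_1 + 0.22·π_2 + 0.3·π_3
π_2 = 0.3·π_1 + 0.44·π_2 + 0.42·π_3
Solving with the normalization constraint gives π = (0.2985, 0.3920, 0.3095).
So the stationary probability of River is 0.2985.

0.2985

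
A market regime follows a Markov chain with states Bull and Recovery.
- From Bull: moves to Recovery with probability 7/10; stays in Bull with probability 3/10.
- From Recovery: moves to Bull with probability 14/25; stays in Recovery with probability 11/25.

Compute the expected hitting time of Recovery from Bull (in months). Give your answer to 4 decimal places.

Let t(s) be the expected number of months to first reach Recovery from state s, with t(Recovery) = 0. Conditioning on the first month:
t(Bull) = 1 + 0.3·t(Bull)
Solving: t(Bull) = 1.4286.
Expected months from Bull to Recovery: 1.4286.

1.4286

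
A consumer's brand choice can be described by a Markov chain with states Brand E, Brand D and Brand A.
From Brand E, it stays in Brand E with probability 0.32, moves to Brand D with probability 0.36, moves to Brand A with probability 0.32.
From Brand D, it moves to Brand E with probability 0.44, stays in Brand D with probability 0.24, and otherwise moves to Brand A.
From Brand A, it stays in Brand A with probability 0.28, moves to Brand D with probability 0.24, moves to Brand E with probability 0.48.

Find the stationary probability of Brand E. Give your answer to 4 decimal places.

Let the stationary distribution be π with π = πP and π_1 + π_2 + π_3 = 1.
π_1 = 0.32·π_1 + 0.44·π_2 + 0.48·π_3
π_2 = 0.36·π_1 + 0.24·π_2 + 0.24·π_3
Solving with the normalization constraint gives π = (0.4038, 0.2885, 0.3077).
So the stationary probability of Brand E is 0.4038.

0.4038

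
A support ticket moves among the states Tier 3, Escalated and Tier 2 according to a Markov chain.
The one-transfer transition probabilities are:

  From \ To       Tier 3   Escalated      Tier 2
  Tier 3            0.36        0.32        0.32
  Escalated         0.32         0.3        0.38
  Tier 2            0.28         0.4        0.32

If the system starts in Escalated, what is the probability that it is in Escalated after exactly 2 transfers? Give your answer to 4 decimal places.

Sum over the intermediate state after 1 transfer:
P = P(Escalated→Tier 3)·P(Tier 3→Escalated) + P(Escalated→Escalated)·P(Escalated→Escalated) + P(Escalated→Tier 2)·P(Tier 2→Escalated)
  = 0.32×0.32 + 0.3×0.3 + 0.38×0.4
  = 0.1024 + 0.0900 + 0.1520 = 0.3444

0.3444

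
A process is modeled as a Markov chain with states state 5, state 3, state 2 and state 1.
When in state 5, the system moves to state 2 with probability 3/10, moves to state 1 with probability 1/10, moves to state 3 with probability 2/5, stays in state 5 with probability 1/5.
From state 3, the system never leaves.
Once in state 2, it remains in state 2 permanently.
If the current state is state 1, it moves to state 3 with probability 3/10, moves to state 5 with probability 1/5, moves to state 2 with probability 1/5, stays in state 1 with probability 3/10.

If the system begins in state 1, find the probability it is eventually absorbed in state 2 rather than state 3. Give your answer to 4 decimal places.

Let h(s) be the probability of absorption at state 2 starting from transient state s. Then h(state 2) = 1 and h(state 3) = 0. By first-step analysis:
h(state 5) = 0.2·h(state 5) + 0.4·0 + 0.3·1 + 0.1·h(state 1)
h(state 1) = 0.2·h(state 5) + 0.3·0 + 0.2·1 + 0.3·h(state 1)
Solving: h(state 5) = 0.4259, h(state 1) = 0.4074.
Starting from state 1, the probability is 0.4074.

0.4074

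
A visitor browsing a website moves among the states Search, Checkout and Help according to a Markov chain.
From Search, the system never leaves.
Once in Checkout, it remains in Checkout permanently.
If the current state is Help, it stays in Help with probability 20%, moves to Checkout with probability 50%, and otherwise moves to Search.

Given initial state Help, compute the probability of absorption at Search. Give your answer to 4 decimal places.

0.3750

Let h(s) be the probability of absorption at Search starting from transient state s. Then h(Search) = 1 and h(Checkout) = 0. By first-step analysis:
h(Help) = 0.3·1 + 0.5·0 + 0.2·h(Help)
Solving: h(Help) = 0.3750.
Starting from Help, the probability is 0.3750.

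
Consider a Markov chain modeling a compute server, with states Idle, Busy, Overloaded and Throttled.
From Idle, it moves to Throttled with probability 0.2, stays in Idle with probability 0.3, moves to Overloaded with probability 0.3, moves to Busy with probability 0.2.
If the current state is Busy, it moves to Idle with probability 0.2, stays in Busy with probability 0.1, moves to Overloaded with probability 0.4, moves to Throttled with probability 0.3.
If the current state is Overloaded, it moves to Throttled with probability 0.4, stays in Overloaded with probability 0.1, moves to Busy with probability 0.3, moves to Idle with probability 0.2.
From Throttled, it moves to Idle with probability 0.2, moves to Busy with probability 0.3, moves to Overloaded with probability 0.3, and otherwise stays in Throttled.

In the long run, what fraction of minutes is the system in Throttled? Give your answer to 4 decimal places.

0.2770

Let the stationary distribution be π with π = πP and π_1 + π_2 + π_3 + π_4 = 1.
π_1 = 0.3·π_1 + 0.2·π_2 + 0.2·π_3 + 0.2·π_4
π_2 = 0.2·π_1 + 0.1·π_2 + 0.3·π_3 + 0.3·π_4
π_3 = 0.3·π_1 + 0.4·π_2 + 0.1·π_3 + 0.3·π_4
Solving with the normalization constraint gives π = (0.2222, 0.2315, 0.2693, 0.2770).
So the stationary probability of Throttled is 0.2770.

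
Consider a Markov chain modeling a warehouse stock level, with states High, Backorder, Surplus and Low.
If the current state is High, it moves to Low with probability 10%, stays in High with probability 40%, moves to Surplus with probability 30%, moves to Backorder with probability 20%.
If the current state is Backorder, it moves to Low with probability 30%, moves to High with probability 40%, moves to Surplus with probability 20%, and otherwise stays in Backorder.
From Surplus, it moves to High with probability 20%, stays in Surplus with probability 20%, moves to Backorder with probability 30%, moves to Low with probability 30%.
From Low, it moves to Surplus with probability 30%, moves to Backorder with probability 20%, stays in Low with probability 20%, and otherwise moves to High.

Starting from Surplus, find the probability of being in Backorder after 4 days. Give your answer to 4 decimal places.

0.2050

Propagate the distribution vector 4 days from Surplus.
After 0 days: (0.0000, 0.0000, 1.0000, 0.0000)
After 1 day: (0.2000, 0.3000, 0.2000, 0.3000)
After 2 days: (0.3300, 0.1900, 0.2500, 0.2300)
After 3 days: (0.3270, 0.2060, 0.2560, 0.2110)
After 4 days: (0.3277, 0.2050, 0.2538, 0.2135)
P(in Backorder after 4 days) = 0.2050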